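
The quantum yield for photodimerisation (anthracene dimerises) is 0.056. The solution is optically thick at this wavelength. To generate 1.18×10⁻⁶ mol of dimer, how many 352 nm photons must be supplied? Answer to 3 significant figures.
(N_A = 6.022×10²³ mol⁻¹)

1.27×10¹⁹ photons

Photons that must be absorbed: 1.18×10⁻⁶ / 0.056 = 2.107×10⁻⁵ mol.
Photon count: 2.107×10⁻⁵ × 6.022×10²³ = 1.27×10¹⁹.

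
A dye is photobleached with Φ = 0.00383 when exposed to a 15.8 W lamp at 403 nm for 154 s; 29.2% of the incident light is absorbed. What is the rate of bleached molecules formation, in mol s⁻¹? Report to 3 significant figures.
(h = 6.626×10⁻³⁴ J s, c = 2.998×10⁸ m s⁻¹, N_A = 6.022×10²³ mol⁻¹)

5.95×10⁻⁸ mol s⁻¹

Photon energy at 403 nm: hc/λ = (6.626×10⁻³⁴)(2.998×10⁸)/(403×10⁻⁹) = 4.929×10⁻¹⁹ J.
Energy delivered: (15.8 W)(154 s) = 2433 J.
Photons incident: 2433 / 4.929×10⁻¹⁹ = 4.936×10²¹, i.e. 4.936×10²¹/6.022×10²³ = 0.008197 mol.
Photons absorbed: 0.292 × 0.008197 = 0.002394 mol.
Product formed: 0.00383 × 0.002394 = 9.169×10⁻⁶ mol.
Rate: 9.169×10⁻⁶ / 154 s = 5.95×10⁻⁸ mol s⁻¹.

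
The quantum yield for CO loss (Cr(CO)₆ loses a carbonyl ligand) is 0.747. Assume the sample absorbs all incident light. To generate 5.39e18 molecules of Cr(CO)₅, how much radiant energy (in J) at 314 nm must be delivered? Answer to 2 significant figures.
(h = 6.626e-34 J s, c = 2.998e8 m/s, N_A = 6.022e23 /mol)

4.6 J

Product: 5.39e18 / 6.022e23 = 8.951e-6 mol.
Photons that must be absorbed: 8.951e-6 / 0.747 = 1.198e-5 mol.
Photon energy: hc/λ = 6.326e-19 J; per mole, 3.810e5 J mol⁻¹.
Energy required: 1.198e-5 × 3.810e5 = 4.6 J.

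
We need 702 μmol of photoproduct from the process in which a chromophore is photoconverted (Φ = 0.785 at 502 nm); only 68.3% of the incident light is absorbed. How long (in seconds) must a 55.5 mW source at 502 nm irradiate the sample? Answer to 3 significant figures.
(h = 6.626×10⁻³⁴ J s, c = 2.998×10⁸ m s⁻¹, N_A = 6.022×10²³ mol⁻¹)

t ≈ 5620 s

Product: 702 μmol = 7.02×10⁻⁴ mol.
Photons that must be absorbed: 7.02×10⁻⁴ / 0.785 = 8.943×10⁻⁴ mol.
Incident photons needed: 8.943×10⁻⁴ / 0.683 = 0.001309 mol.
Photon energy: hc/λ = 3.957×10⁻¹⁹ J; per mole, 2.383×10⁵ J mol⁻¹.
Energy required: 0.001309 × 2.383×10⁵ = 311.9 J.
Time: 311.9 J / 0.0555 W = 5620 s.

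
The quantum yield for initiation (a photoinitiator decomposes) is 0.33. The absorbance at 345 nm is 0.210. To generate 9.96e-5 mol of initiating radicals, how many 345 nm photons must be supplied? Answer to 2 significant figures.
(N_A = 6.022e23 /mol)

Photons that must be absorbed: 9.96e-5 / 0.33 = 3.018e-4 mol.
Fraction absorbed: 1 − 10^(−0.210) = 0.3834.
Incident photons needed: 3.018e-4 / 0.3834 = 7.872e-4 mol.
Photon count: 7.872e-4 × 6.022e23 = 4.7e20.

4.7e20 photons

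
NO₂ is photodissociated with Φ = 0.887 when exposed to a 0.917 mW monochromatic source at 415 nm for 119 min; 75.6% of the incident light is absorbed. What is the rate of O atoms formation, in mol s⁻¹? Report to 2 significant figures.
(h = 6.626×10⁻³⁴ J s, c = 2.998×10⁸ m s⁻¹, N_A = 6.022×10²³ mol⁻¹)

Photon energy at 415 nm: hc/λ = (6.626×10⁻³⁴)(2.998×10⁸)/(415×10⁻⁹) = 4.787×10⁻¹⁹ J.
Energy delivered: (0.917 mW)(7140 s) = 6.547 J.
Photons incident: 6.547 / 4.787×10⁻¹⁹ = 1.368×10¹⁹, i.e. 1.368×10¹⁹/6.022×10²³ = 2.272×10⁻⁵ mol.
Photons absorbed: 0.756 × 2.272×10⁻⁵ = 1.718×10⁻⁵ mol.
Product formed: 0.887 × 1.718×10⁻⁵ = 1.524×10⁻⁵ mol.
Rate: 1.524×10⁻⁵ / 7140 s = 2.1×10⁻⁹ mol s⁻¹.

2.1×10⁻⁹ mol s⁻¹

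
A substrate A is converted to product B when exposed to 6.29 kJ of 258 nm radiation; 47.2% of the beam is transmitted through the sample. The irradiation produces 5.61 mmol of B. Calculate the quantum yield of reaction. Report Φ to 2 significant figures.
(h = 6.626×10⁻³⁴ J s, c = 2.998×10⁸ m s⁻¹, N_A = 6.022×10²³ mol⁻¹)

Product: 5.61 mmol = 0.00561 mol.
Photon energy at 258 nm: hc/λ = (6.626×10⁻³⁴)(2.998×10⁸)/(258×10⁻⁹) = 7.700×10⁻¹⁹ J.
Incident energy: 6.29 kJ = 6290 J.
Photons incident: 6290 / 7.700×10⁻¹⁹ = 8.169×10²¹, i.e. 8.169×10²¹/6.022×10²³ = 0.01357 mol.
Fraction absorbed: 1 − 47.2/100 = 0.5280.
Photons absorbed: 0.5280 × 0.01357 = 0.007165 mol.
Φ = 0.00561 mol / 0.007165 mol photons = 0.78.

Φ = 0.78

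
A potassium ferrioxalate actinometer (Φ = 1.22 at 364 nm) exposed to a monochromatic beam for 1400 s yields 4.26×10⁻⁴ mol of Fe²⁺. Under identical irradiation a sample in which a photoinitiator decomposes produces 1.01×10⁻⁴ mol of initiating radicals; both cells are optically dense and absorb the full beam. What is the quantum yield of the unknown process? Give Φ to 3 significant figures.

Φ = 0.289

Photons absorbed by the actinometer: 4.26×10⁻⁴ / 1.22 = 3.492×10⁻⁴ mol.
Φ(unknown) = 1.01×10⁻⁴ / 3.492×10⁻⁴ = 0.289.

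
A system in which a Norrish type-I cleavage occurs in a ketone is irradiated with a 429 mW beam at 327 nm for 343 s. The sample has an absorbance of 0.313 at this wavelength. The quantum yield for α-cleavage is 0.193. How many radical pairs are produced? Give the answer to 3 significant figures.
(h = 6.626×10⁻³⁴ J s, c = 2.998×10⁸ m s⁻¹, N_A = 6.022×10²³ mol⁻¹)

2.40×10¹⁹ radical pairs

Photon energy at 327 nm: hc/λ = (6.626×10⁻³⁴)(2.998×10⁸)/(327×10⁻⁹) = 6.075×10⁻¹⁹ J.
Energy delivered: (429 mW)(343 s) = 147.1 J.
Photons incident: 147.1 / 6.075×10⁻¹⁹ = 2.421×10²⁰, i.e. 2.421×10²⁰/6.022×10²³ = 4.020×10⁻⁴ mol.
Fraction absorbed: 1 − 10^(−0.313) = 0.5136.
Photons absorbed: 0.5136 × 4.020×10⁻⁴ = 2.065×10⁻⁴ mol.
Product: Φ × n_abs = 0.193 × 2.065×10⁻⁴ = 3.985×10⁻⁵ mol.
As a count: 3.985×10⁻⁵ × 6.022×10²³ = 2.40×10¹⁹.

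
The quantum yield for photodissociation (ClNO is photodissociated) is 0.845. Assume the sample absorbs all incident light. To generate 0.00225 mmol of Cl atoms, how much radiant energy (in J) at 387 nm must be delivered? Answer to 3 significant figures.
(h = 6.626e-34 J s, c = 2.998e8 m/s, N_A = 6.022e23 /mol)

0.823 J

Product: 0.00225 mmol = 2.25e-6 mol.
Photons that must be absorbed: 2.25e-6 / 0.845 = 2.663e-6 mol.
Photon energy: hc/λ = 5.133e-19 J; per mole, 3.091e5 J mol⁻¹.
Energy required: 2.663e-6 × 3.091e5 = 0.823 J.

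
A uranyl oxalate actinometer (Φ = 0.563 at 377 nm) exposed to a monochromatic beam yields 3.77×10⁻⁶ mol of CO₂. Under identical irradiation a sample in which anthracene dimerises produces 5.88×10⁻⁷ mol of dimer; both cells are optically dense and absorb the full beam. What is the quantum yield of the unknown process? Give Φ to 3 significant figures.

Φ = 0.0878

Photons absorbed by the actinometer: 3.77×10⁻⁶ / 0.563 = 6.696×10⁻⁶ mol.
Φ(unknown) = 5.88×10⁻⁷ / 6.696×10⁻⁶ = 0.0878.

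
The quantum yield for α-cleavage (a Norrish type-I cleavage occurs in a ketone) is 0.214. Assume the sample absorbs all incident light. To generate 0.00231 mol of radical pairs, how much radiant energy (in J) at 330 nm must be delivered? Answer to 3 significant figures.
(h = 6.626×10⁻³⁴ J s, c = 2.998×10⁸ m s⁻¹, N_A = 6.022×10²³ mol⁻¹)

3910 J

Photons that must be absorbed: 0.00231 / 0.214 = 0.01079 mol.
Photon energy: hc/λ = 6.020×10⁻¹⁹ J; per mole, 3.625×10⁵ J mol⁻¹.
Energy required: 0.01079 × 3.625×10⁵ = 3910 J.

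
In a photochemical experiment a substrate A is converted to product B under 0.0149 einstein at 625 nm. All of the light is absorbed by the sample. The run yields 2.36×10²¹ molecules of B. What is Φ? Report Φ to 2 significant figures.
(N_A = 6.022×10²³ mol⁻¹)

Φ = 0.26

Product: 2.36×10²¹ / 6.022×10²³ = 0.003919 mol.
Φ = 0.003919 mol / 0.0149 mol photons = 0.26.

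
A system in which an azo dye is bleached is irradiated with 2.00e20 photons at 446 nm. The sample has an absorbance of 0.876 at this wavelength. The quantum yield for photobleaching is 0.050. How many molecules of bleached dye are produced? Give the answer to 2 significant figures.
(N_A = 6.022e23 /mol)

8.7e18 molecules

Moles of photons: 2.00e20 / 6.022e23 = 3.321e-4 mol.
Fraction absorbed: 1 − 10^(−0.876) = 0.8670.
Photons absorbed: 0.8670 × 3.321e-4 = 2.879e-4 mol.
Product: Φ × n_abs = 0.050 × 2.879e-4 = 1.440e-5 mol.
As a count: 1.440e-5 × 6.022e23 = 8.7e18.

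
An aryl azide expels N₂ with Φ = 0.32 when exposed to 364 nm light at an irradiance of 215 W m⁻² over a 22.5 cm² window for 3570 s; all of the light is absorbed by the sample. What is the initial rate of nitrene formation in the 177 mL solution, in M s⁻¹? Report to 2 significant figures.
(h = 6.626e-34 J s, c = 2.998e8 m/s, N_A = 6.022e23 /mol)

2.7e-6 M s⁻¹

Photon energy at 364 nm: hc/λ = (6.626e-34)(2.998e8)/(364e-9) = 5.457e-19 J.
Energy delivered: (215 W m⁻²)(22.5e-4 m²)(3570 s) = 1727 J.
Photons incident: 1727 / 5.457e-19 = 3.165e21, i.e. 3.165e21/6.022e23 = 0.005256 mol.
Product formed: 0.32 × 0.005256 = 0.001682 mol.
Rate: 0.001682 mol / (3570 s × 0.177 L) = 2.7e-6 M s⁻¹.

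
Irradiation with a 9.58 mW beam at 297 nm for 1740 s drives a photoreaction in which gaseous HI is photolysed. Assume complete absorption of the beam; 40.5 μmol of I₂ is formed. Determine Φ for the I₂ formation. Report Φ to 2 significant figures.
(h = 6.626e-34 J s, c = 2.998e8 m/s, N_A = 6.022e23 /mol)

Product: 40.5 μmol = 4.05e-5 mol.
Photon energy at 297 nm: hc/λ = (6.626e-34)(2.998e8)/(297e-9) = 6.688e-19 J.
Energy delivered: (9.58 mW)(1740 s) = 16.67 J.
Photons incident: 16.67 / 6.688e-19 = 2.493e19, i.e. 2.493e19/6.022e23 = 4.140e-5 mol.
Φ = 4.05e-5 mol / 4.140e-5 mol photons = 0.98.

Φ = 0.98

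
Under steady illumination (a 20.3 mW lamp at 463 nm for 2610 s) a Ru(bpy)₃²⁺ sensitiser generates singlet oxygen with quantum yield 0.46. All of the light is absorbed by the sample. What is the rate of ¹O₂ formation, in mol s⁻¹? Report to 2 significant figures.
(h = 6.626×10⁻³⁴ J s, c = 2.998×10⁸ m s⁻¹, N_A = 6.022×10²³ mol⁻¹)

Photon energy at 463 nm: hc/λ = (6.626×10⁻³⁴)(2.998×10⁸)/(463×10⁻⁹) = 4.290×10⁻¹⁹ J.
Energy delivered: (20.3 mW)(2610 s) = 52.98 J.
Photons incident: 52.98 / 4.290×10⁻¹⁹ = 1.235×10²⁰, i.e. 1.235×10²⁰/6.022×10²³ = 2.051×10⁻⁴ mol.
Product formed: 0.46 × 2.051×10⁻⁴ = 9.435×10⁻⁵ mol.
Rate: 9.435×10⁻⁵ / 2610 s = 3.6×10⁻⁸ mol s⁻¹.

3.6×10⁻⁸ mol s⁻¹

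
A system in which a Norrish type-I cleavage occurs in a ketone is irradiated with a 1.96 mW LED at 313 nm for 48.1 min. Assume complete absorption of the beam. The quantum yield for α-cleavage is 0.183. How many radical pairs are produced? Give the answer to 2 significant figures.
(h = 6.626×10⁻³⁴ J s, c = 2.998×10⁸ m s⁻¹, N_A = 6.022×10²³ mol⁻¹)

1.6×10¹⁸ radical pairs

Photon energy at 313 nm: hc/λ = (6.626×10⁻³⁴)(2.998×10⁸)/(313×10⁻⁹) = 6.347×10⁻¹⁹ J.
Energy delivered: (1.96 mW)(2886 s) = 5.657 J.
Photons incident: 5.657 / 6.347×10⁻¹⁹ = 8.913×10¹⁸, i.e. 8.913×10¹⁸/6.022×10²³ = 1.480×10⁻⁵ mol.
Product: Φ × n_abs = 0.183 × 1.480×10⁻⁵ = 2.708×10⁻⁶ mol.
As a count: 2.708×10⁻⁶ × 6.022×10²³ = 1.6×10¹⁸.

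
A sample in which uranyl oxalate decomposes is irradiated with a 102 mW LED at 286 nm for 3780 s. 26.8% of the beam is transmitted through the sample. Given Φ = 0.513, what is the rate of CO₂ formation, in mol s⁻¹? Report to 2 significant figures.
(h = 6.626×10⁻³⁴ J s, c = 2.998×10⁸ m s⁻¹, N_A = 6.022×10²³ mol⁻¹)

Photon energy at 286 nm: hc/λ = (6.626×10⁻³⁴)(2.998×10⁸)/(286×10⁻⁹) = 6.946×10⁻¹⁹ J.
Energy delivered: (102 mW)(3780 s) = 385.6 J.
Photons incident: 385.6 / 6.946×10⁻¹⁹ = 5.551×10²⁰, i.e. 5.551×10²⁰/6.022×10²³ = 9.218×10⁻⁴ mol.
Fraction absorbed: 1 − 26.8/100 = 0.7320.
Photons absorbed: 0.7320 × 9.218×10⁻⁴ = 6.748×10⁻⁴ mol.
Product formed: 0.513 × 6.748×10⁻⁴ = 3.462×10⁻⁴ mol.
Rate: 3.462×10⁻⁴ / 3780 s = 9.2×10⁻⁸ mol s⁻¹.

9.2×10⁻⁸ mol s⁻¹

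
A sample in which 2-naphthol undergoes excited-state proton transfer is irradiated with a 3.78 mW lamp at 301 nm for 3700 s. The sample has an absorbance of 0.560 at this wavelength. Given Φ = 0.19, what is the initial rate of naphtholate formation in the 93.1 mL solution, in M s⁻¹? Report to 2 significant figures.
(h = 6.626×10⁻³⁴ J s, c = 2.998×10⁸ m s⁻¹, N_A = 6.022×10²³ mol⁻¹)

1.4×10⁻⁸ M s⁻¹

Photon energy at 301 nm: hc/λ = (6.626×10⁻³⁴)(2.998×10⁸)/(301×10⁻⁹) = 6.600×10⁻¹⁹ J.
Energy delivered: (3.78 mW)(3700 s) = 13.99 J.
Photons incident: 13.99 / 6.600×10⁻¹⁹ = 2.120×10¹⁹, i.e. 2.120×10¹⁹/6.022×10²³ = 3.520×10⁻⁵ mol.
Fraction absorbed: 1 − 10^(−0.560) = 0.7246.
Photons absorbed: 0.7246 × 3.520×10⁻⁵ = 2.551×10⁻⁵ mol.
Product formed: 0.19 × 2.551×10⁻⁵ = 4.847×10⁻⁶ mol.
Rate: 4.847×10⁻⁶ mol / (3700 s × 0.0931 L) = 1.4×10⁻⁸ M s⁻¹.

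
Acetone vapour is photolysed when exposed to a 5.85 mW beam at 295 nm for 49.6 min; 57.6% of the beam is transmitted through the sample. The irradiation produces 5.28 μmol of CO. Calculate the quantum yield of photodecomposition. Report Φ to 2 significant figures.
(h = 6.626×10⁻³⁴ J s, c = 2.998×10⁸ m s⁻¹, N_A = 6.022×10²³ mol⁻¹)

Product: 5.28 μmol = 5.28×10⁻⁶ mol.
Photon energy at 295 nm: hc/λ = (6.626×10⁻³⁴)(2.998×10⁸)/(295×10⁻⁹) = 6.734×10⁻¹⁹ J.
Energy delivered: (5.85 mW)(2976 s) = 17.41 J.
Photons incident: 17.41 / 6.734×10⁻¹⁹ = 2.585×10¹⁹, i.e. 2.585×10¹⁹/6.022×10²³ = 4.293×10⁻⁵ mol.
Fraction absorbed: 1 − 57.6/100 = 0.4240.
Photons absorbed: 0.4240 × 4.293×10⁻⁵ = 1.820×10⁻⁵ mol.
Φ = 5.28×10⁻⁶ mol / 1.820×10⁻⁵ mol photons = 0.29.

Φ = 0.29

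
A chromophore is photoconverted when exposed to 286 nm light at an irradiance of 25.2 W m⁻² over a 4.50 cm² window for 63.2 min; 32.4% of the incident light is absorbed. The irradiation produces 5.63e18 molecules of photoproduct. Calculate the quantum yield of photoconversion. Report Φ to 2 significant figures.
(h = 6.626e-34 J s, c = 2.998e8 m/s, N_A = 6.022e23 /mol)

Φ = 0.28

Product: 5.63e18 / 6.022e23 = 9.349e-6 mol.
Photon energy at 286 nm: hc/λ = (6.626e-34)(2.998e8)/(286e-9) = 6.946e-19 J.
Energy delivered: (25.2 W m⁻²)(4.50e-4 m²)(3792 s) = 43.00 J.
Photons incident: 43.00 / 6.946e-19 = 6.191e19, i.e. 6.191e19/6.022e23 = 1.028e-4 mol.
Photons absorbed: 0.324 × 1.028e-4 = 3.331e-5 mol.
Φ = 9.349e-6 mol / 3.331e-5 mol photons = 0.28.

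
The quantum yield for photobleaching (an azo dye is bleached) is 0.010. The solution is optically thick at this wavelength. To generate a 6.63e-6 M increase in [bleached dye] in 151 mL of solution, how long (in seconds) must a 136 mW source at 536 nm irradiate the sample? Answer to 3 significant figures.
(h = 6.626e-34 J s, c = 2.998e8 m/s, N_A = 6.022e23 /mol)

Product: (6.63e-6 M)(0.151 L) = 1.001e-6 mol.
Photons that must be absorbed: 1.001e-6 / 0.010 = 1.001e-4 mol.
Photon energy: hc/λ = 3.706e-19 J; per mole, 2.232e5 J mol⁻¹.
Energy required: 1.001e-4 × 2.232e5 = 22.34 J.
Time: 22.34 J / 0.136 W = 164 s.

t ≈ 164 s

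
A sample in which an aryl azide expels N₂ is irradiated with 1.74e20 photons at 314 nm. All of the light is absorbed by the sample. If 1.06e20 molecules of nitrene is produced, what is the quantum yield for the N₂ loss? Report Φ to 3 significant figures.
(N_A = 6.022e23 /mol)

Product: 1.06e20 / 6.022e23 = 1.760e-4 mol.
Moles of photons: 1.74e20 / 6.022e23 = 2.889e-4 mol.
Φ = 1.760e-4 mol / 2.889e-4 mol photons = 0.609.

Φ = 0.609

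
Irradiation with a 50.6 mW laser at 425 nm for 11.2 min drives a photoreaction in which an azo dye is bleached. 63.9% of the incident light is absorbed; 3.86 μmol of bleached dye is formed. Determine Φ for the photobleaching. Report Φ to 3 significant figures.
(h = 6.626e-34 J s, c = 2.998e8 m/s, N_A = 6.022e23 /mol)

Φ = 0.0500

Product: 3.86 μmol = 3.86e-6 mol.
Photon energy at 425 nm: hc/λ = (6.626e-34)(2.998e8)/(425e-9) = 4.674e-19 J.
Energy delivered: (50.6 mW)(672 s) = 34.00 J.
Photons incident: 34.00 / 4.674e-19 = 7.274e19, i.e. 7.274e19/6.022e23 = 1.208e-4 mol.
Photons absorbed: 0.639 × 1.208e-4 = 7.719e-5 mol.
Φ = 3.86e-6 mol / 7.719e-5 mol photons = 0.0500.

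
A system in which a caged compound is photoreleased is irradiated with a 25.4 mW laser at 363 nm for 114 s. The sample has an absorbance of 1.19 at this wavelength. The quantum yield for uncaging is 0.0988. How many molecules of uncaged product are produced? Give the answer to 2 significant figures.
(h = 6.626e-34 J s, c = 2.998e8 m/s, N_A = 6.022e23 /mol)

Photon energy at 363 nm: hc/λ = (6.626e-34)(2.998e8)/(363e-9) = 5.472e-19 J.
Energy delivered: (25.4 mW)(114 s) = 2.896 J.
Photons incident: 2.896 / 5.472e-19 = 5.292e18, i.e. 5.292e18/6.022e23 = 8.788e-6 mol.
Fraction absorbed: 1 − 10^(−1.19) = 0.9354.
Photons absorbed: 0.9354 × 8.788e-6 = 8.220e-6 mol.
Product: Φ × n_abs = 0.0988 × 8.220e-6 = 8.121e-7 mol.
As a count: 8.121e-7 × 6.022e23 = 4.9e17.

4.9e17 molecules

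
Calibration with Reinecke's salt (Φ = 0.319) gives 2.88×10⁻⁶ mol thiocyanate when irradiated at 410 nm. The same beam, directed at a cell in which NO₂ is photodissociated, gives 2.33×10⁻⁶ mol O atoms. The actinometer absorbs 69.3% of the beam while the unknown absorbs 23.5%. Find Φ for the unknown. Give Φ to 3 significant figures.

Photons absorbed by the actinometer: 2.88×10⁻⁶ / 0.319 = 9.028×10⁻⁶ mol.
Incident flux: 9.028×10⁻⁶ / 0.693 = 1.303×10⁻⁵ einstein.
Absorbed by unknown: 0.235 × 1.303×10⁻⁵ = 3.062×10⁻⁶ mol.
Φ(unknown) = 2.33×10⁻⁶ / 3.062×10⁻⁶ = 0.761.

Φ = 0.761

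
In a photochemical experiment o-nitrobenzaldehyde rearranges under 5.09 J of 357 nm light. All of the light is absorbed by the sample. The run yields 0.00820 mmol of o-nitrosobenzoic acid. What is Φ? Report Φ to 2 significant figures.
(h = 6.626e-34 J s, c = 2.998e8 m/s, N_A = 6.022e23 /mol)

Product: 0.00820 mmol = 8.20e-6 mol.
Photon energy at 357 nm: hc/λ = (6.626e-34)(2.998e8)/(357e-9) = 5.564e-19 J.
Photons incident: 5.09 / 5.564e-19 = 9.148e18, i.e. 9.148e18/6.022e23 = 1.519e-5 mol.
Φ = 8.20e-6 mol / 1.519e-5 mol photons = 0.54.

Φ = 0.54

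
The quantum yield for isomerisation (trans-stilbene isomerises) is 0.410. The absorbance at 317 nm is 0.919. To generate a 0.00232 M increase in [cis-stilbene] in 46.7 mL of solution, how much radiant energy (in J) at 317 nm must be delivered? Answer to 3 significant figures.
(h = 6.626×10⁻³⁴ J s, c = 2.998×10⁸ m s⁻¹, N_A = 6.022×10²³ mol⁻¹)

113 J

Product: (0.00232 M)(0.0467 L) = 1.083×10⁻⁴ mol.
Photons that must be absorbed: 1.083×10⁻⁴ / 0.410 = 2.641×10⁻⁴ mol.
Fraction absorbed: 1 − 10^(−0.919) = 0.8795.
Incident photons needed: 2.641×10⁻⁴ / 0.8795 = 3.003×10⁻⁴ mol.
Photon energy: hc/λ = 6.266×10⁻¹⁹ J; per mole, 3.773×10⁵ J mol⁻¹.
Energy required: 3.003×10⁻⁴ × 3.773×10⁵ = 113 J.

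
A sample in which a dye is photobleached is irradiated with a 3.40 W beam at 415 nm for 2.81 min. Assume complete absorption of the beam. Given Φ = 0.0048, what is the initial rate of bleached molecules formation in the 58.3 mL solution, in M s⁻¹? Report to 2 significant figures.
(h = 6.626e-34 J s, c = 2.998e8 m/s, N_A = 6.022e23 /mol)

9.7e-7 M s⁻¹

Photon energy at 415 nm: hc/λ = (6.626e-34)(2.998e8)/(415e-9) = 4.787e-19 J.
Energy delivered: (3.40 W)(168.6 s) = 573.2 J.
Photons incident: 573.2 / 4.787e-19 = 1.197e21, i.e. 1.197e21/6.022e23 = 0.001988 mol.
Product formed: 0.0048 × 0.001988 = 9.542e-6 mol.
Rate: 9.542e-6 mol / (168.6 s × 0.0583 L) = 9.7e-7 M s⁻¹.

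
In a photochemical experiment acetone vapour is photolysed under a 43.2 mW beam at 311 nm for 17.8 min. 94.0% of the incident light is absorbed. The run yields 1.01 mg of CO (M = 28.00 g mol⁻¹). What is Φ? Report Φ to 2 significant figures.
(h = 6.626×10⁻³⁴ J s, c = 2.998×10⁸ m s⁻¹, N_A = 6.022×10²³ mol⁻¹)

Product: 1.01 mg / 28.00 g mol⁻¹ = 3.607×10⁻⁵ mol.
Photon energy at 311 nm: hc/λ = (6.626×10⁻³⁴)(2.998×10⁸)/(311×10⁻⁹) = 6.387×10⁻¹⁹ J.
Energy delivered: (43.2 mW)(1068 s) = 46.14 J.
Photons incident: 46.14 / 6.387×10⁻¹⁹ = 7.224×10¹⁹, i.e. 7.224×10¹⁹/6.022×10²³ = 1.200×10⁻⁴ mol.
Photons absorbed: 0.940 × 1.200×10⁻⁴ = 1.128×10⁻⁴ mol.
Φ = 3.607×10⁻⁵ mol / 1.128×10⁻⁴ mol photons = 0.32.

Φ = 0.32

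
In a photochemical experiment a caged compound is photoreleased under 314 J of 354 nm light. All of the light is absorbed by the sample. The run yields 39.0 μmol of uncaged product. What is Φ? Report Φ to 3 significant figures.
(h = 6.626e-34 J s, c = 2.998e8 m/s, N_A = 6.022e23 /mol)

Product: 39.0 μmol = 3.90e-5 mol.
Photon energy at 354 nm: hc/λ = (6.626e-34)(2.998e8)/(354e-9) = 5.612e-19 J.
Photons incident: 314 / 5.612e-19 = 5.595e20, i.e. 5.595e20/6.022e23 = 9.291e-4 mol.
Φ = 3.90e-5 mol / 9.291e-4 mol photons = 0.0420.

Φ = 0.0420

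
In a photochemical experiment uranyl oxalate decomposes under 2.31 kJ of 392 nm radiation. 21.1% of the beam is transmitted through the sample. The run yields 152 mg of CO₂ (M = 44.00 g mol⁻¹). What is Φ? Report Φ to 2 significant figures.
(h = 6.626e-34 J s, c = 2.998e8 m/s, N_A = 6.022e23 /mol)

Φ = 0.58

Product: 152 mg / 44.00 g mol⁻¹ = 0.003455 mol.
Photon energy at 392 nm: hc/λ = (6.626e-34)(2.998e8)/(392e-9) = 5.068e-19 J.
Incident energy: 2.31 kJ = 2310 J.
Photons incident: 2310 / 5.068e-19 = 4.558e21, i.e. 4.558e21/6.022e23 = 0.007569 mol.
Fraction absorbed: 1 − 21.1/100 = 0.7890.
Photons absorbed: 0.7890 × 0.007569 = 0.005972 mol.
Φ = 0.003455 mol / 0.005972 mol photons = 0.58.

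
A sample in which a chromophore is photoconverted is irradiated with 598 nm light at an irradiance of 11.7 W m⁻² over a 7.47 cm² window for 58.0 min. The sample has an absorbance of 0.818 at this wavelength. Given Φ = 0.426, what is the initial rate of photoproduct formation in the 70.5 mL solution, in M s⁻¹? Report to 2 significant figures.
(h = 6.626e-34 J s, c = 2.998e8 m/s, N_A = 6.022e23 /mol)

Photon energy at 598 nm: hc/λ = (6.626e-34)(2.998e8)/(598e-9) = 3.322e-19 J.
Energy delivered: (11.7 W m⁻²)(7.47e-4 m²)(3480 s) = 30.41 J.
Photons incident: 30.41 / 3.322e-19 = 9.154e19, i.e. 9.154e19/6.022e23 = 1.520e-4 mol.
Fraction absorbed: 1 − 10^(−0.818) = 0.8479.
Photons absorbed: 0.8479 × 1.520e-4 = 1.289e-4 mol.
Product formed: 0.426 × 1.289e-4 = 5.491e-5 mol.
Rate: 5.491e-5 mol / (3480 s × 0.0705 L) = 2.2e-7 M s⁻¹.

2.2e-7 M s⁻¹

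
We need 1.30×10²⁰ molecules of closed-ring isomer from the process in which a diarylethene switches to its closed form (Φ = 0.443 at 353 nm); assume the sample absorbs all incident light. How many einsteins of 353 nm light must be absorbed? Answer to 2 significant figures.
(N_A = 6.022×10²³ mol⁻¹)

4.9×10⁻⁴ einstein

Product: 1.30×10²⁰ / 6.022×10²³ = 2.159×10⁻⁴ mol.
Photons that must be absorbed: 2.159×10⁻⁴ / 0.443 = 4.874×10⁻⁴ mol.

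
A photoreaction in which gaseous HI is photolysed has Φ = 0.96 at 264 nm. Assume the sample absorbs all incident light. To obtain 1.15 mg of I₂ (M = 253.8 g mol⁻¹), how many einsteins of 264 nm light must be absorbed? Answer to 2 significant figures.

4.7×10⁻⁶ einstein

Product: 1.15 mg / 253.8 g mol⁻¹ = 4.531×10⁻⁶ mol.
Photons that must be absorbed: 4.531×10⁻⁶ / 0.96 = 4.720×10⁻⁶ mol.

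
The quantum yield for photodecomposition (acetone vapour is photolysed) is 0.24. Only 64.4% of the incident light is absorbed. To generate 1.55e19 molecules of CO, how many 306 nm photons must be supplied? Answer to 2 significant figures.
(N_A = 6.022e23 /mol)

1.0e20 photons

Product: 1.55e19 / 6.022e23 = 2.574e-5 mol.
Photons that must be absorbed: 2.574e-5 / 0.24 = 1.073e-4 mol.
Incident photons needed: 1.073e-4 / 0.644 = 1.666e-4 mol.
Photon count: 1.666e-4 × 6.022e23 = 1.0e20.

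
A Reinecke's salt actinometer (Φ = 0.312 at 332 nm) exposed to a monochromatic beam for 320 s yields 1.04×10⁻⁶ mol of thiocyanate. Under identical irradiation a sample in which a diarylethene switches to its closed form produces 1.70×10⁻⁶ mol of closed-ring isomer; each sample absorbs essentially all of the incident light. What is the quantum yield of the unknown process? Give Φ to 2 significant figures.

Φ = 0.51

Photons absorbed by the actinometer: 1.04×10⁻⁶ / 0.312 = 3.333×10⁻⁶ mol.
Φ(unknown) = 1.70×10⁻⁶ / 3.333×10⁻⁶ = 0.51.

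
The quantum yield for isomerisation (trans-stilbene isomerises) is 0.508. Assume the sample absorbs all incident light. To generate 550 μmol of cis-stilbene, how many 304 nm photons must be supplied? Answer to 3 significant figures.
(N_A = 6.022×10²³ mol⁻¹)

6.52×10²⁰ photons

Product: 550 μmol = 5.50×10⁻⁴ mol.
Photons that must be absorbed: 5.50×10⁻⁴ / 0.508 = 0.001083 mol.
Photon count: 0.001083 × 6.022×10²³ = 6.52×10²⁰.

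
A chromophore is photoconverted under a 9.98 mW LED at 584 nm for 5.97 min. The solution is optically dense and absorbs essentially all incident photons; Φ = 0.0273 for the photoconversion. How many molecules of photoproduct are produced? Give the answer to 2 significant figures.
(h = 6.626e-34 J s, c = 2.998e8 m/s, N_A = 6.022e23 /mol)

Photon energy at 584 nm: hc/λ = (6.626e-34)(2.998e8)/(584e-9) = 3.401e-19 J.
Energy delivered: (9.98 mW)(358.2 s) = 3.575 J.
Photons incident: 3.575 / 3.401e-19 = 1.051e19, i.e. 1.051e19/6.022e23 = 1.745e-5 mol.
Product: Φ × n_abs = 0.0273 × 1.745e-5 = 4.764e-7 mol.
As a count: 4.764e-7 × 6.022e23 = 2.9e17.

2.9e17 molecules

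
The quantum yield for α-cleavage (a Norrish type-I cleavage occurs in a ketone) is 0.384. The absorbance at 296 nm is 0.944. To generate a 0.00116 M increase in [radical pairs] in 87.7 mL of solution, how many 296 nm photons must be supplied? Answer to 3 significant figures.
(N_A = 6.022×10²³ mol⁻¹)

1.80×10²⁰ photons

Product: (0.00116 M)(0.0877 L) = 1.017×10⁻⁴ mol.
Photons that must be absorbed: 1.017×10⁻⁴ / 0.384 = 2.648×10⁻⁴ mol.
Fraction absorbed: 1 − 10^(−0.944) = 0.8862.
Incident photons needed: 2.648×10⁻⁴ / 0.8862 = 2.988×10⁻⁴ mol.
Photon count: 2.988×10⁻⁴ × 6.022×10²³ = 1.80×10²⁰.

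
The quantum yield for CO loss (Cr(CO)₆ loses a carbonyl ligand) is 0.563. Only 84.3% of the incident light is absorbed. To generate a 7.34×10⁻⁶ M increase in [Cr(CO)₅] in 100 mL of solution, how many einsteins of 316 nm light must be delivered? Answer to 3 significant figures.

Product: (7.34×10⁻⁶ M)(0.1 L) = 7.340×10⁻⁷ mol.
Photons that must be absorbed: 7.340×10⁻⁷ / 0.563 = 1.304×10⁻⁶ mol.
Incident photons needed: 1.304×10⁻⁶ / 0.843 = 1.547×10⁻⁶ mol.

1.55×10⁻⁶ einstein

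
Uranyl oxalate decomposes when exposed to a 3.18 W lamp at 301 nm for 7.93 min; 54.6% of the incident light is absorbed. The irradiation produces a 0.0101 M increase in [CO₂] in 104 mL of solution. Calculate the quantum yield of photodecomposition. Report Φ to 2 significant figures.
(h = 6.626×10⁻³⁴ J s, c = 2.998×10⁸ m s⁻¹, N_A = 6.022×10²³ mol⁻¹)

Product: (0.0101 M)(0.104 L) = 0.001050 mol.
Photon energy at 301 nm: hc/λ = (6.626×10⁻³⁴)(2.998×10⁸)/(301×10⁻⁹) = 6.600×10⁻¹⁹ J.
Energy delivered: (3.18 W)(475.8 s) = 1513 J.
Photons incident: 1513 / 6.600×10⁻¹⁹ = 2.292×10²¹, i.e. 2.292×10²¹/6.022×10²³ = 0.003806 mol.
Photons absorbed: 0.546 × 0.003806 = 0.002078 mol.
Φ = 0.001050 mol / 0.002078 mol photons = 0.51.

Φ = 0.51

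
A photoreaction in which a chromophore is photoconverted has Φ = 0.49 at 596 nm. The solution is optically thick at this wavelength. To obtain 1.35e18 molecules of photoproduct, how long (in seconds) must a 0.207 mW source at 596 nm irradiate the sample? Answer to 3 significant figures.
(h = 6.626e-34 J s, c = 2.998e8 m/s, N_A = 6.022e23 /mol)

Product: 1.35e18 / 6.022e23 = 2.242e-6 mol.
Photons that must be absorbed: 2.242e-6 / 0.49 = 4.576e-6 mol.
Photon energy: hc/λ = 3.333e-19 J; per mole, 2.007e5 J mol⁻¹.
Energy required: 4.576e-6 × 2.007e5 = 0.9184 J.
Time: 0.9184 J / 0.000207 W = 4440 s.

t ≈ 4440 s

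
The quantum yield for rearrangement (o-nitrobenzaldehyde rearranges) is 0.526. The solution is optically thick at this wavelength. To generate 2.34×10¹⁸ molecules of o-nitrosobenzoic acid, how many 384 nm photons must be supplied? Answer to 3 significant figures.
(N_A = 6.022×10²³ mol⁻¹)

Product: 2.34×10¹⁸ / 6.022×10²³ = 3.886×10⁻⁶ mol.
Photons that must be absorbed: 3.886×10⁻⁶ / 0.526 = 7.388×10⁻⁶ mol.
Photon count: 7.388×10⁻⁶ × 6.022×10²³ = 4.45×10¹⁸.

4.45×10¹⁸ photons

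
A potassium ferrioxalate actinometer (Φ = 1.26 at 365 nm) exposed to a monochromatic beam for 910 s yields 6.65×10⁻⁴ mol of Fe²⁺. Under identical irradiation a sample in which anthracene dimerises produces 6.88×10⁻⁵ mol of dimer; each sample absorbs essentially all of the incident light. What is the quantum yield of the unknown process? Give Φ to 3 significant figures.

Φ = 0.130

Photons absorbed by the actinometer: 6.65×10⁻⁴ / 1.26 = 5.278×10⁻⁴ mol.
Φ(unknown) = 6.88×10⁻⁵ / 5.278×10⁻⁴ = 0.130.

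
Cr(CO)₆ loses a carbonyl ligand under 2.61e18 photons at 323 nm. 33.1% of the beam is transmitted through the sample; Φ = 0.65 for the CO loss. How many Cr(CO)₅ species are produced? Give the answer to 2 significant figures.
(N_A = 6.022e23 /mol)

Moles of photons: 2.61e18 / 6.022e23 = 4.334e-6 mol.
Fraction absorbed: 1 − 33.1/100 = 0.6690.
Photons absorbed: 0.6690 × 4.334e-6 = 2.899e-6 mol.
Product: Φ × n_abs = 0.65 × 2.899e-6 = 1.884e-6 mol.
As a count: 1.884e-6 × 6.022e23 = 1.1e18.

1.1e18 species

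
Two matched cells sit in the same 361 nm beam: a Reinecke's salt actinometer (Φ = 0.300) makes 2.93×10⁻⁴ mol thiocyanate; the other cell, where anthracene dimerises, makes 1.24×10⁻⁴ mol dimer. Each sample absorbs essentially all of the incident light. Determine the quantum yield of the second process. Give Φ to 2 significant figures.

Photons absorbed by the actinometer: 2.93×10⁻⁴ / 0.300 = 9.767×10⁻⁴ mol.
Φ(unknown) = 1.24×10⁻⁴ / 9.767×10⁻⁴ = 0.13.

Φ = 0.13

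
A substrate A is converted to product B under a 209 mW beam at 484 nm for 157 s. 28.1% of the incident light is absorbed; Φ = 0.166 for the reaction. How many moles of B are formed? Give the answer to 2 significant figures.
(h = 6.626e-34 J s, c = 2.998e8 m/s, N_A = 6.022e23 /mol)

Photon energy at 484 nm: hc/λ = (6.626e-34)(2.998e8)/(484e-9) = 4.104e-19 J.
Energy delivered: (209 mW)(157 s) = 32.81 J.
Photons incident: 32.81 / 4.104e-19 = 7.995e19, i.e. 7.995e19/6.022e23 = 1.328e-4 mol.
Photons absorbed: 0.281 × 1.328e-4 = 3.732e-5 mol.
Product: Φ × n_abs = 0.166 × 3.732e-5 = 6.195e-6 mol.

6.2e-6 mol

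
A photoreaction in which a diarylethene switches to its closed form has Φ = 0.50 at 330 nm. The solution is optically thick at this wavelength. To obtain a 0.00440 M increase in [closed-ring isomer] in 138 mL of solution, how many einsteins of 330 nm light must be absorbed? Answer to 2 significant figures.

0.0012 einstein

Product: (0.00440 M)(0.138 L) = 6.072×10⁻⁴ mol.
Photons that must be absorbed: 6.072×10⁻⁴ / 0.50 = 0.001214 mol.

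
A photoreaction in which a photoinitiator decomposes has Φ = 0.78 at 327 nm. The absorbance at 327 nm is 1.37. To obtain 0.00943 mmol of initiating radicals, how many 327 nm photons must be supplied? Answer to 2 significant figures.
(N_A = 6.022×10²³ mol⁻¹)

7.6×10¹⁸ photons

Product: 0.00943 mmol = 9.43×10⁻⁶ mol.
Photons that must be absorbed: 9.43×10⁻⁶ / 0.78 = 1.209×10⁻⁵ mol.
Fraction absorbed: 1 − 10^(−1.37) = 0.9573.
Incident photons needed: 1.209×10⁻⁵ / 0.9573 = 1.263×10⁻⁵ mol.
Photon count: 1.263×10⁻⁵ × 6.022×10²³ = 7.6×10¹⁸.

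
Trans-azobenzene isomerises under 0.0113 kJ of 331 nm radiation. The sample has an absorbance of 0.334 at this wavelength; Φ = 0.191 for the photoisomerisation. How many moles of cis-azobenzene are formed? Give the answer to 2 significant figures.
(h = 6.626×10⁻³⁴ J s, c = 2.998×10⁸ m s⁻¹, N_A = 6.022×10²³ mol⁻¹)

3.2×10⁻⁶ mol

Photon energy at 331 nm: hc/λ = (6.626×10⁻³⁴)(2.998×10⁸)/(331×10⁻⁹) = 6.001×10⁻¹⁹ J.
Incident energy: 0.0113 kJ = 11.3 J.
Photons incident: 11.3 / 6.001×10⁻¹⁹ = 1.883×10¹⁹, i.e. 1.883×10¹⁹/6.022×10²³ = 3.127×10⁻⁵ mol.
Fraction absorbed: 1 − 10^(−0.334) = 0.5366.
Photons absorbed: 0.5366 × 3.127×10⁻⁵ = 1.678×10⁻⁵ mol.
Product: Φ × n_abs = 0.191 × 1.678×10⁻⁵ = 3.205×10⁻⁶ mol.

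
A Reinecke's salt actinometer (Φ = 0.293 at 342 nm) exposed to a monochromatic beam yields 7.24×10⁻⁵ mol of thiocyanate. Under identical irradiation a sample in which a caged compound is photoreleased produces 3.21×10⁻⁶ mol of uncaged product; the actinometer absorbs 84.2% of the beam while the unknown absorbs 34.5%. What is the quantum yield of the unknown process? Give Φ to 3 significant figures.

Φ = 0.0317

Photons absorbed by the actinometer: 7.24×10⁻⁵ / 0.293 = 2.471×10⁻⁴ mol.
Incident flux: 2.471×10⁻⁴ / 0.842 = 2.935×10⁻⁴ einstein.
Absorbed by unknown: 0.345 × 2.935×10⁻⁴ = 1.013×10⁻⁴ mol.
Φ(unknown) = 3.21×10⁻⁶ / 1.013×10⁻⁴ = 0.0317.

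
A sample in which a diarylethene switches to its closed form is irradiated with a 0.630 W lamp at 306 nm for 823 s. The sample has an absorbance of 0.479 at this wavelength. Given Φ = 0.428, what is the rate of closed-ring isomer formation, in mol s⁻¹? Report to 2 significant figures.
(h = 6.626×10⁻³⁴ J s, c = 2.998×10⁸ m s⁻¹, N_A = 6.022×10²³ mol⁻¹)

Photon energy at 306 nm: hc/λ = (6.626×10⁻³⁴)(2.998×10⁸)/(306×10⁻⁹) = 6.492×10⁻¹⁹ J.
Energy delivered: (0.630 W)(823 s) = 518.5 J.
Photons incident: 518.5 / 6.492×10⁻¹⁹ = 7.987×10²⁰, i.e. 7.987×10²⁰/6.022×10²³ = 0.001326 mol.
Fraction absorbed: 1 − 10^(−0.479) = 0.6681.
Photons absorbed: 0.6681 × 0.001326 = 8.859×10⁻⁴ mol.
Product formed: 0.428 × 8.859×10⁻⁴ = 3.792×10⁻⁴ mol.
Rate: 3.792×10⁻⁴ / 823 s = 4.6×10⁻⁷ mol s⁻¹.

4.6×10⁻⁷ mol s⁻¹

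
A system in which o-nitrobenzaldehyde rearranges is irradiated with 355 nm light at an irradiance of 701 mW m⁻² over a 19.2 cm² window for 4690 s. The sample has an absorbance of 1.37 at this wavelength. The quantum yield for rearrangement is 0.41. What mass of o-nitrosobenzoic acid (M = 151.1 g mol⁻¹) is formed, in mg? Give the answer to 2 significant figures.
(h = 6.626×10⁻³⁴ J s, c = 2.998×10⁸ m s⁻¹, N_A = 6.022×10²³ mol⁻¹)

1.1 mg

Photon energy at 355 nm: hc/λ = (6.626×10⁻³⁴)(2.998×10⁸)/(355×10⁻⁹) = 5.596×10⁻¹⁹ J.
Energy delivered: (701 mW m⁻²)(19.2×10⁻⁴ m²)(4690 s) = 6.312 J.
Photons incident: 6.312 / 5.596×10⁻¹⁹ = 1.128×10¹⁹, i.e. 1.128×10¹⁹/6.022×10²³ = 1.873×10⁻⁵ mol.
Fraction absorbed: 1 − 10^(−1.37) = 0.9573.
Photons absorbed: 0.9573 × 1.873×10⁻⁵ = 1.793×10⁻⁵ mol.
Product: Φ × n_abs = 0.41 × 1.793×10⁻⁵ = 7.351×10⁻⁶ mol.
Mass: 7.351×10⁻⁶ × 151.1 = 0.001111 g = 1.1 mg.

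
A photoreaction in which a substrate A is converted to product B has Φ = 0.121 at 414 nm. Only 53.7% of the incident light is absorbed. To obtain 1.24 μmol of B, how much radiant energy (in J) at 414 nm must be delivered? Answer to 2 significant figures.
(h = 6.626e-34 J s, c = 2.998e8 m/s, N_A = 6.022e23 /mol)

5.5 J

Product: 1.24 μmol = 1.24e-6 mol.
Photons that must be absorbed: 1.24e-6 / 0.121 = 1.025e-5 mol.
Incident photons needed: 1.025e-5 / 0.537 = 1.909e-5 mol.
Photon energy: hc/λ = 4.798e-19 J; per mole, 2.889e5 J mol⁻¹.
Energy required: 1.909e-5 × 2.889e5 = 5.5 J.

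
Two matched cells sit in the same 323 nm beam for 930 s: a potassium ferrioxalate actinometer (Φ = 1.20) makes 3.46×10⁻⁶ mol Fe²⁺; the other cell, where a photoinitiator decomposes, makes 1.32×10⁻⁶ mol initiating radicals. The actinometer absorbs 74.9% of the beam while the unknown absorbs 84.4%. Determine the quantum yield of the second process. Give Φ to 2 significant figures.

Photons absorbed by the actinometer: 3.46×10⁻⁶ / 1.20 = 2.883×10⁻⁶ mol.
Incident flux: 2.883×10⁻⁶ / 0.749 = 3.849×10⁻⁶ einstein.
Absorbed by unknown: 0.844 × 3.849×10⁻⁶ = 3.249×10⁻⁶ mol.
Φ(unknown) = 1.32×10⁻⁶ / 3.249×10⁻⁶ = 0.41.

Φ = 0.41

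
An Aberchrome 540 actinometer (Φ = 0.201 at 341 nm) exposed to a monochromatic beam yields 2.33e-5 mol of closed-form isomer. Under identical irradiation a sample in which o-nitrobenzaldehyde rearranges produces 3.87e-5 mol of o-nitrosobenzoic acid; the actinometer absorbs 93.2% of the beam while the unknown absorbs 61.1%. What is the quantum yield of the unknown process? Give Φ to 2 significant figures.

Φ = 0.51

Photons absorbed by the actinometer: 2.33e-5 / 0.201 = 1.159e-4 mol.
Incident flux: 1.159e-4 / 0.932 = 1.244e-4 einstein.
Absorbed by unknown: 0.611 × 1.244e-4 = 7.601e-5 mol.
Φ(unknown) = 3.87e-5 / 7.601e-5 = 0.51.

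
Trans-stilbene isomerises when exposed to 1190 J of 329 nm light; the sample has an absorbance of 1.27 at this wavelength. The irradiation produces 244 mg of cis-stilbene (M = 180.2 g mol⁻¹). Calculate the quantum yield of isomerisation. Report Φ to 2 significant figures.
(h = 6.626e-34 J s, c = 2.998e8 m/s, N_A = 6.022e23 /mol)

Product: 244 mg / 180.2 g mol⁻¹ = 0.001354 mol.
Photon energy at 329 nm: hc/λ = (6.626e-34)(2.998e8)/(329e-9) = 6.038e-19 J.
Photons incident: 1190 / 6.038e-19 = 1.971e21, i.e. 1.971e21/6.022e23 = 0.003273 mol.
Fraction absorbed: 1 − 10^(−1.27) = 0.9463.
Photons absorbed: 0.9463 × 0.003273 = 0.003097 mol.
Φ = 0.001354 mol / 0.003097 mol photons = 0.44.

Φ = 0.44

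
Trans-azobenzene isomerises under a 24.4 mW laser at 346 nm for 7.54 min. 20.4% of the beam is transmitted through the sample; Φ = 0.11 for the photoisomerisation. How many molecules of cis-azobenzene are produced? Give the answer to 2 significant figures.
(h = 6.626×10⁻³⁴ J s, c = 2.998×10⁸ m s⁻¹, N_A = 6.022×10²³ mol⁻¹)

1.7×10¹⁸ molecules

Photon energy at 346 nm: hc/λ = (6.626×10⁻³⁴)(2.998×10⁸)/(346×10⁻⁹) = 5.741×10⁻¹⁹ J.
Energy delivered: (24.4 mW)(452.4 s) = 11.04 J.
Photons incident: 11.04 / 5.741×10⁻¹⁹ = 1.923×10¹⁹, i.e. 1.923×10¹⁹/6.022×10²³ = 3.193×10⁻⁵ mol.
Fraction absorbed: 1 − 20.4/100 = 0.7960.
Photons absorbed: 0.7960 × 3.193×10⁻⁵ = 2.542×10⁻⁵ mol.
Product: Φ × n_abs = 0.11 × 2.542×10⁻⁵ = 2.796×10⁻⁶ mol.
As a count: 2.796×10⁻⁶ × 6.022×10²³ = 1.7×10¹⁸.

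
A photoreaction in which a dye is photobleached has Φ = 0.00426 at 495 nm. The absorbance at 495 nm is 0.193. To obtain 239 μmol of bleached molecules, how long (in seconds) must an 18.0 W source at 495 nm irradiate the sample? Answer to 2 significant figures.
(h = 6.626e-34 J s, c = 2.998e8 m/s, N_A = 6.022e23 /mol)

Product: 239 μmol = 2.39e-4 mol.
Photons that must be absorbed: 2.39e-4 / 0.00426 = 0.05610 mol.
Fraction absorbed: 1 − 10^(−0.193) = 0.3588.
Incident photons needed: 0.05610 / 0.3588 = 0.1564 mol.
Photon energy: hc/λ = 4.013e-19 J; per mole, 2.417e5 J mol⁻¹.
Energy required: 0.1564 × 2.417e5 = 3.780e4 J.
Time: 3.780e4 J / 18 W = 2100 s.

t ≈ 2100 s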